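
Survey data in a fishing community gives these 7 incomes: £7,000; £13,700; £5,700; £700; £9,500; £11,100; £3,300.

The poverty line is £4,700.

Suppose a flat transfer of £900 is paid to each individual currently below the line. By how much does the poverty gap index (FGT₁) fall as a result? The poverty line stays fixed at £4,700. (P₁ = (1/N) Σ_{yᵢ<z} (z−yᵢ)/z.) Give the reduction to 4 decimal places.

0.0547

Before: below the line — £700, £3,300; poverty gap index (FGT₁) = 0.164134.
After the £900 transfer: below the line — £1,600, £4,200; poverty gap index (FGT₁) = 0.109422.
Reduction = 0.164134 − 0.109422 = 0.0547.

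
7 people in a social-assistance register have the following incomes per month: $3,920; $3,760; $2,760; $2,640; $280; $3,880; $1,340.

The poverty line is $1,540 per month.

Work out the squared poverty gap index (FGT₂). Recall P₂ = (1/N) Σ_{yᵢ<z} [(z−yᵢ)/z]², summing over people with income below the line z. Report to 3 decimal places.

Incomes under z: $280, $1,340 (q = 2 of N = 7).
Normalized shortfalls: (1540−280)/1540 = 0.8182; (1540−1340)/1540 = 0.1299.
Squared: 0.6694; 0.0169.
Sum = 0.686288; P₂ = 0.686288 / 7 = 0.098.

0.098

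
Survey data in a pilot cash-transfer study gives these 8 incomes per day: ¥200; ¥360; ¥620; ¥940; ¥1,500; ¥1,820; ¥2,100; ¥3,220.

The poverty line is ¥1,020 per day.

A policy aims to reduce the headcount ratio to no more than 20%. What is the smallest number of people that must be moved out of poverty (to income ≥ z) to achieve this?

3

4 of the 8 people are poor, so H = 4/8 = 0.500.
A headcount ratio of at most 20% allows at most ⌊0.20 × 8⌋ = 1 poor people.
So at least 4 − 1 = 3 must be lifted.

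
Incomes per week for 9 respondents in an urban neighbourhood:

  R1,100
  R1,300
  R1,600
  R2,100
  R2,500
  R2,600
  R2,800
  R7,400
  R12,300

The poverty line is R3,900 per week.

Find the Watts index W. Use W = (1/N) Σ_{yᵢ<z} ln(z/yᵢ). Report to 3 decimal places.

0.562

Poor units: R1,100, R1,300, R1,600, R2,100, R2,500, R2,600, R2,800 (q = 7 of N = 9).
ln(z/y) terms: ln(3900/1100) = 1.2657; ln(3900/1300) = 1.0986; ln(3900/1600) = 0.8910; ln(3900/2100) = 0.6190; ln(3900/2500) = 0.4447; ln(3900/2600) = 0.4055; ln(3900/2800) = 0.3314.
W = 5.055799 / 9 = 0.562.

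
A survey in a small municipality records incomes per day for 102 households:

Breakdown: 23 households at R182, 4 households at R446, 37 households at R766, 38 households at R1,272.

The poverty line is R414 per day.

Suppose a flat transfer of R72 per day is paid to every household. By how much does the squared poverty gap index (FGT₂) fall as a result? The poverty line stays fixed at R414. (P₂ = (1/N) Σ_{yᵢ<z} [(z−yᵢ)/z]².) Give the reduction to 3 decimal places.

Before: below the line — 23×R182; squared poverty gap index (FGT₂) = 0.07081.
After the R72 transfer: below the line — 23×R254; squared poverty gap index (FGT₂) = 0.03368.
Reduction = 0.07081 − 0.03368 = 0.037.

0.037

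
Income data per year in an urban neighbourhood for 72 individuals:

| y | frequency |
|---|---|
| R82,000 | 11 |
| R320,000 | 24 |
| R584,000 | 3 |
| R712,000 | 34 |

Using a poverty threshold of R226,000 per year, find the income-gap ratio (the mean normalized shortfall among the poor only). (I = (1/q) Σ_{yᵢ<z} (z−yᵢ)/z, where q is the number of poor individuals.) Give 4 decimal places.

Incomes under z: 11×R82,000 (q = 11 of N = 72).
Relative gaps: 0.6372 (×11); sum = 7.008850.
I averages over the q = 11 poor units only: 7.008850 / 11 = 0.6372.

0.6372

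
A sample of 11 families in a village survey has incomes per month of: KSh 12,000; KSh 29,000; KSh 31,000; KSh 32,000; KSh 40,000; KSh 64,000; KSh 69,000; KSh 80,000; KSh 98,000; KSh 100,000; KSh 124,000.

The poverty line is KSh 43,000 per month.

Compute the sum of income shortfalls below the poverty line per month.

Below z: KSh 12,000, KSh 29,000, KSh 31,000, KSh 32,000, KSh 40,000 (q = 5 of N = 11).
Individual gaps: 43000−12000 = 31000; 43000−29000 = 14000; 43000−31000 = 12000; 43000−32000 = 11000; 43000−40000 = 3000.
Aggregate gap = KSh 71,000.

KSh 71,000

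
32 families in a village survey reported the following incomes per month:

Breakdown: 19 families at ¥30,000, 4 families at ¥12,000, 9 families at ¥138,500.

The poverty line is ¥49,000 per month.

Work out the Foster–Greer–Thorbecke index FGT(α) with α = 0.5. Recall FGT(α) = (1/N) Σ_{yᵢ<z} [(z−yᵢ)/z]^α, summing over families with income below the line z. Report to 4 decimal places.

0.4783

Poor units: 4×¥12,000, 19×¥30,000 (q = 23 of N = 32).
Normalized shortfalls: (49000−12000)/49000 = 0.7551 (×4); (49000−30000)/49000 = 0.3878 (×19).
Raised to α = 0.5: 0.86897 (×4); 0.62270 (×19).
Sum = 15.307161; FGT(0.5) = 15.307161 / 32 = 0.4783.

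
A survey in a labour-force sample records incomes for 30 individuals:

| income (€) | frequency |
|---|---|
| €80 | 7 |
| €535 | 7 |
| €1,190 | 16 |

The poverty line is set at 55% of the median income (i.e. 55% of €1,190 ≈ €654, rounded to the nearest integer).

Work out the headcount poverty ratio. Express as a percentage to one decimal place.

14 of the 30 individuals have income below €654.
H = 14/30 = 46.7%.

46.7%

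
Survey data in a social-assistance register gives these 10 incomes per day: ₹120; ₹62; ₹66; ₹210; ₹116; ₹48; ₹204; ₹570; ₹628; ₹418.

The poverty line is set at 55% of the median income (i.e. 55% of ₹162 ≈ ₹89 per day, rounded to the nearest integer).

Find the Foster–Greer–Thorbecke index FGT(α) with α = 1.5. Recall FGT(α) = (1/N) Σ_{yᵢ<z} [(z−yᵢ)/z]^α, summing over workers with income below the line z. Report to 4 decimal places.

0.0611

Poor units: ₹48, ₹62, ₹66 (q = 3 of N = 10).
Gap ratios (z−y)/z: (89−48)/89 = 0.4607; (89−62)/89 = 0.3034; (89−66)/89 = 0.2584.
Raised to α = 1.5: 0.31267; 0.16709; 0.13137.
Sum = 0.611140; FGT(1.5) = 0.611140 / 10 = 0.0611.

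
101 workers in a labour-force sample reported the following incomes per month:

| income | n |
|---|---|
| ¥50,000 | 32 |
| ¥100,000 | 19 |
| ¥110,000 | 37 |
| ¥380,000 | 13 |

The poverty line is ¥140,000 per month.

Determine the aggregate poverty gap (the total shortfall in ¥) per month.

¥4,750,000

Poor units: 32×¥50,000, 19×¥100,000, 37×¥110,000 (q = 88 of N = 101).
Individual gaps: 32×(140000−50000) = 2880000; 19×(140000−100000) = 760000; 37×(140000−110000) = 1110000.
Aggregate gap = ¥4,750,000.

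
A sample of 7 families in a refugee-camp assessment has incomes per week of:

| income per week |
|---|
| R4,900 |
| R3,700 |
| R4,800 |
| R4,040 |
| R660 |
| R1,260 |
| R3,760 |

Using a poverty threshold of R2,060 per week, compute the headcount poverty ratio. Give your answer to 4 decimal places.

0.2857

2 of the 7 families have income below R2,060.
H = 2/7 = 0.2857.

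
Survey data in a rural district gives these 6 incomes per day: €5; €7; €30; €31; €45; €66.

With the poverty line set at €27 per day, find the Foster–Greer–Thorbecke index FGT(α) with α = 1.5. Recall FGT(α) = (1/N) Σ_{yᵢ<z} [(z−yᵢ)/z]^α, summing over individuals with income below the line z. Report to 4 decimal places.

0.2288

Incomes under z: €5, €7 (q = 2 of N = 6).
Normalized shortfalls: (27−5)/27 = 0.8148; (27−7)/27 = 0.7407.
Raised to α = 1.5: 0.73551; 0.63753.
Sum = 1.373038; FGT(1.5) = 1.373038 / 6 = 0.2288.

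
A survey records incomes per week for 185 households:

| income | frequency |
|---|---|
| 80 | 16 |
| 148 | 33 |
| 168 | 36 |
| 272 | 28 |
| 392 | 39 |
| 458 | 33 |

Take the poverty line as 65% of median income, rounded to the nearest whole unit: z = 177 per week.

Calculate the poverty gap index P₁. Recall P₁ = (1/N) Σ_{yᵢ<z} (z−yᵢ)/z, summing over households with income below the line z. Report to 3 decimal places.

0.087

Poor units: 16×80, 33×148, 36×168 (q = 85 of N = 185).
Normalized shortfalls: (177−80)/177 = 0.5480 (×16); (177−148)/177 = 0.1638 (×33); (177−168)/177 = 0.0508 (×36).
Sum of shortfalls = 16.005650; P₁ averages over all N: 16.005650 / 185 = 0.087.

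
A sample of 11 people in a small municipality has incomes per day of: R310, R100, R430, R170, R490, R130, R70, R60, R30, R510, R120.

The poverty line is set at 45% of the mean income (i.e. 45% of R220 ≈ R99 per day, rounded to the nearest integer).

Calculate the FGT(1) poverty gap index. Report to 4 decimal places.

Poor units: R30, R60, R70 (q = 3 of N = 11).
Relative gaps: (99−30)/99 = 0.6970; (99−60)/99 = 0.3939; (99−70)/99 = 0.2929.
Sum of shortfalls = 1.383838; P₁ averages over all N: 1.383838 / 11 = 0.1258.

0.1258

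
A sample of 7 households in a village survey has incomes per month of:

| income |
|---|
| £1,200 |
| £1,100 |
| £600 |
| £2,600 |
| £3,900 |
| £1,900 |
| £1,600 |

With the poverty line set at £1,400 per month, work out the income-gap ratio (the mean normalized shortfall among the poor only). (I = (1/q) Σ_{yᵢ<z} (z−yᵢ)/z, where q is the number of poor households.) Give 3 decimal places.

Below z: £600, £1,100, £1,200 (q = 3 of N = 7).
Shortfall ratios (z−y)/z: 0.5714, 0.2143, 0.1429; sum = 0.928571.
The income-gap ratio divides by q (the poor only): 0.928571 / 3 = 0.310.

0.310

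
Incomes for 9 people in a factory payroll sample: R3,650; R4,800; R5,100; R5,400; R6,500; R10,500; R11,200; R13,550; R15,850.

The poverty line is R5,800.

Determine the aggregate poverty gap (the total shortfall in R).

Incomes under z: R3,650, R4,800, R5,100, R5,400 (q = 4 of N = 9).
Individual gaps: 5800−3650 = 2150; 5800−4800 = 1000; 5800−5100 = 700; 5800−5400 = 400.
Aggregate gap = R4,250.

R4,250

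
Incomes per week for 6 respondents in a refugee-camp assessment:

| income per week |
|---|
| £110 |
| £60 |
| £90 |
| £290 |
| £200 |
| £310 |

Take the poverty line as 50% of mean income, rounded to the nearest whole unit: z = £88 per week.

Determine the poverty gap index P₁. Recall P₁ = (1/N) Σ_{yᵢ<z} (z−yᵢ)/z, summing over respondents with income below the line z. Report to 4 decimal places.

Below the line: £60 (q = 1 of N = 6).
Relative gaps: (88−60)/88 = 0.3182.
Σ = 0.318182. Dividing by the full population N = 6 gives P₁ = 0.0530.

0.0530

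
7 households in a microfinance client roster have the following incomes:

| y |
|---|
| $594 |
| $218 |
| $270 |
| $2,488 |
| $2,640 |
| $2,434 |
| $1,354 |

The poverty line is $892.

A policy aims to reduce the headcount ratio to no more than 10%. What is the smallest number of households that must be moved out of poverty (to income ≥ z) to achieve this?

3

3 of the 7 households are poor, so H = 3/7 = 0.429.
A headcount ratio of at most 10% allows at most ⌊0.10 × 7⌋ = 0 poor households.
So at least 3 − 0 = 3 must be lifted.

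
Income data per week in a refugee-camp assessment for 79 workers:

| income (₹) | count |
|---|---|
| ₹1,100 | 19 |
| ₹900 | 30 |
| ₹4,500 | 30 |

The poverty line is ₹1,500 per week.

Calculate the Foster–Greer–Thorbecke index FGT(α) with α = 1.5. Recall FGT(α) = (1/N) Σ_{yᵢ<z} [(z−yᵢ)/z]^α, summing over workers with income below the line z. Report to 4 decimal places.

0.1292

Below the line: 30×₹900, 19×₹1,100 (q = 49 of N = 79).
Normalized shortfalls: (1500−900)/1500 = 0.4000 (×30); (1500−1100)/1500 = 0.2667 (×19).
Raised to α = 1.5: 0.25298 (×30); 0.13771 (×19).
Sum = 10.205882; FGT(1.5) = 10.205882 / 79 = 0.1292.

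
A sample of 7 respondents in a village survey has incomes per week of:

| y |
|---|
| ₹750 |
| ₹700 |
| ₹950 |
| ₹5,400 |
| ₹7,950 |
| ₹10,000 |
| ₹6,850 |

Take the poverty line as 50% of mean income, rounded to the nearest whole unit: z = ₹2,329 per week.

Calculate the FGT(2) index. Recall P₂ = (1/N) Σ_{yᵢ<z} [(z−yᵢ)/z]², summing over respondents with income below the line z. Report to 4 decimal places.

0.1856

Incomes under z: ₹700, ₹750, ₹950 (q = 3 of N = 7).
Normalized shortfalls: (2329−700)/2329 = 0.6994; (2329−750)/2329 = 0.6780; (2329−950)/2329 = 0.5921.
Squared: 0.4892; 0.4596; 0.3506.
Sum = 1.299449; P₂ = 1.299449 / 7 = 0.1856.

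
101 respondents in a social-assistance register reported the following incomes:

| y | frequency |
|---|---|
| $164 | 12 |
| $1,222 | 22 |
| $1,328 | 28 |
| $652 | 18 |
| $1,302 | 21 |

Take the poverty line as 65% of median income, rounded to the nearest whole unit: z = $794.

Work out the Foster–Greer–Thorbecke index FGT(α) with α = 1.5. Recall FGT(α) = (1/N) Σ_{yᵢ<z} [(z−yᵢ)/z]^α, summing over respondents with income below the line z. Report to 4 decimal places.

0.0975

Incomes under z: 12×$164, 18×$652 (q = 30 of N = 101).
Relative gaps: (794−164)/794 = 0.7935 (×12); (794−652)/794 = 0.1788 (×18).
Raised to α = 1.5: 0.70677 (×12); 0.07563 (×18).
Sum = 9.842642; FGT(1.5) = 9.842642 / 101 = 0.0975.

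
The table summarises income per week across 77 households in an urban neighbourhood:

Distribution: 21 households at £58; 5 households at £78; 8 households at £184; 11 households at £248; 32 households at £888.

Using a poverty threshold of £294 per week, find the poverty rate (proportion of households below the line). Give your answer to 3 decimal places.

45 of the 77 households have income below £294.
H = 45/77 = 0.584.

0.584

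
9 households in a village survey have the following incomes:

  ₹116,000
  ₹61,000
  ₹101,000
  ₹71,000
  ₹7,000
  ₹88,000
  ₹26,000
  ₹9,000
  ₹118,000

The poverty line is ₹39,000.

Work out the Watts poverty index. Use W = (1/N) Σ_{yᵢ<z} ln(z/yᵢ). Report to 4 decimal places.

Below z: ₹7,000, ₹9,000, ₹26,000 (q = 3 of N = 9).
Log shortfalls: ln(39000/7000) = 1.7177; ln(39000/9000) = 1.4663; ln(39000/26000) = 0.4055.
W = 3.589454 / 9 = 0.3988.

0.3988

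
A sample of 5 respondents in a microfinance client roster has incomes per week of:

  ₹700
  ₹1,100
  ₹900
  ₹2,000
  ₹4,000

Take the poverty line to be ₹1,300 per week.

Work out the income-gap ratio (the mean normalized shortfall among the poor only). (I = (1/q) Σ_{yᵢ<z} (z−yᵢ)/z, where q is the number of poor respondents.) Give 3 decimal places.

Below z: ₹700, ₹900, ₹1,100 (q = 3 of N = 5).
Relative gaps: 0.4615, 0.3077, 0.1538; sum = 0.923077.
The income-gap ratio divides by q (the poor only): 0.923077 / 3 = 0.308.

0.308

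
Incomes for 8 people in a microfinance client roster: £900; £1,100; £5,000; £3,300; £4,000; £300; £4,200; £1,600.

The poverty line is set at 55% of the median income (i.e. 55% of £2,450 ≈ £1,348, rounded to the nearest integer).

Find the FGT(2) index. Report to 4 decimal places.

Poor units: £300, £900, £1,100 (q = 3 of N = 8).
Shortfall ratios: (1348−300)/1348 = 0.7774; (1348−900)/1348 = 0.3323; (1348−1100)/1348 = 0.1840.
Squared: 0.6044; 0.1105; 0.0338.
Sum = 0.748725; P₂ = 0.748725 / 8 = 0.0936.

0.0936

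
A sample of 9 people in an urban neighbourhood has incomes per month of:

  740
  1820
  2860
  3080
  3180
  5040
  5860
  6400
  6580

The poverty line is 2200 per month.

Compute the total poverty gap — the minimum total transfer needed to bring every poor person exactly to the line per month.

Poor units: 740, 1820 (q = 2 of N = 9).
Individual gaps: 2200−740 = 1460; 2200−1820 = 380.
Aggregate gap = 1840.

1840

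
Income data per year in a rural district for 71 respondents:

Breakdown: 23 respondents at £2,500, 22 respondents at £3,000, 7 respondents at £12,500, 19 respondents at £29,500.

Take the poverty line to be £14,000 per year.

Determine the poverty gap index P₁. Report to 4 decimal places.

0.5201

Below the line: 23×£2,500, 22×£3,000, 7×£12,500 (q = 52 of N = 71).
Shortfall ratios: (14000−2500)/14000 = 0.8214 (×23); (14000−3000)/14000 = 0.7857 (×22); (14000−12500)/14000 = 0.1071 (×7).
Sum of shortfalls = 36.928571; P₁ averages over all N: 36.928571 / 71 = 0.5201.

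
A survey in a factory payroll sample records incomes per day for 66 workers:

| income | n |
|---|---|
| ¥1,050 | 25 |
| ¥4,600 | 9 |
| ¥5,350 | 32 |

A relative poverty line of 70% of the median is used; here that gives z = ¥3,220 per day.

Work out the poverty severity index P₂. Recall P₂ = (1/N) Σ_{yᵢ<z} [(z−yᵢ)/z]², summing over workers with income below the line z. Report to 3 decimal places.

0.172

Below the line: 25×¥1,050 (q = 25 of N = 66).
Gap ratios (z−y)/z: (3220−1050)/3220 = 0.6739 (×25).
Squared: 0.4542 (×25).
Sum = 11.353970; P₂ = 11.353970 / 66 = 0.172.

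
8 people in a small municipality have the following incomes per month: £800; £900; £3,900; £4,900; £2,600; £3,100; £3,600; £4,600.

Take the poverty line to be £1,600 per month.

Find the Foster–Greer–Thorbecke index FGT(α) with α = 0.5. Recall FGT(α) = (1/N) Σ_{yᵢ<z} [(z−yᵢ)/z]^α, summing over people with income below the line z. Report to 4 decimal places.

0.1711

Below the line: £800, £900 (q = 2 of N = 8).
Gap ratios (z−y)/z: (1600−800)/1600 = 0.5000; (1600−900)/1600 = 0.4375.
Raised to α = 0.5: 0.70711; 0.66144.
Sum = 1.368545; FGT(0.5) = 1.368545 / 8 = 0.1711.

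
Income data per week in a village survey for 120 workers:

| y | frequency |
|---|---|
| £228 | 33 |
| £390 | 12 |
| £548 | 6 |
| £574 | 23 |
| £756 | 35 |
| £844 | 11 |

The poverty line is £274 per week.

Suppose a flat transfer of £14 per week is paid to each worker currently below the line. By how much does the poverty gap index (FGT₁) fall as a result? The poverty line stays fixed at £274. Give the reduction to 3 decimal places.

0.014

Before: below the line — 33×£228; poverty gap index (FGT₁) = 0.04617.
After the £14 transfer: below the line — 33×£242; poverty gap index (FGT₁) = 0.03212.
Reduction = 0.04617 − 0.03212 = 0.014.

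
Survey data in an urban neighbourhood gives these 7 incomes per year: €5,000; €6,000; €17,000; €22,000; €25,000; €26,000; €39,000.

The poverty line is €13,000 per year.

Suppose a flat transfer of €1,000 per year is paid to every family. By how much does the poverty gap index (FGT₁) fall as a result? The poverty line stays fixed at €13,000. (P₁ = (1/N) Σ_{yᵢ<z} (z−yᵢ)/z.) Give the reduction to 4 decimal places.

Before: below the line — €5,000, €6,000; poverty gap index (FGT₁) = 0.164835.
After the €1,000 transfer: below the line — €6,000, €7,000; poverty gap index (FGT₁) = 0.142857.
Reduction = 0.164835 − 0.142857 = 0.0220.

0.0220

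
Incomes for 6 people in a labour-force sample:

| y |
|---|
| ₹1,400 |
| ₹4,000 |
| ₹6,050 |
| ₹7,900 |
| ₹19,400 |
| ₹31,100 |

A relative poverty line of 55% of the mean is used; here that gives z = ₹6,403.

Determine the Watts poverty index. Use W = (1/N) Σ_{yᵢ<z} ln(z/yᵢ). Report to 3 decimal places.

Below the line: ₹1,400, ₹4,000, ₹6,050 (q = 3 of N = 6).
Log gaps: ln(6403/1400) = 1.5203; ln(6403/4000) = 0.4705; ln(6403/6050) = 0.0567.
W = 2.047475 / 6 = 0.341.

0.341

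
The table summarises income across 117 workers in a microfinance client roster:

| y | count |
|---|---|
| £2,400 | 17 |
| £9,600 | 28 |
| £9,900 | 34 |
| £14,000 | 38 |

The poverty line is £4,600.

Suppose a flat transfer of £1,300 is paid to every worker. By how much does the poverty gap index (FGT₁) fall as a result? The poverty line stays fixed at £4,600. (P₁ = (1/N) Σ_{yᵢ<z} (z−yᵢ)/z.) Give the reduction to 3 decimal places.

0.041

Before: below the line — 17×£2,400; poverty gap index (FGT₁) = 0.06949.
After the £1,300 transfer: below the line — 17×£3,700; poverty gap index (FGT₁) = 0.02843.
Reduction = 0.06949 − 0.02843 = 0.041.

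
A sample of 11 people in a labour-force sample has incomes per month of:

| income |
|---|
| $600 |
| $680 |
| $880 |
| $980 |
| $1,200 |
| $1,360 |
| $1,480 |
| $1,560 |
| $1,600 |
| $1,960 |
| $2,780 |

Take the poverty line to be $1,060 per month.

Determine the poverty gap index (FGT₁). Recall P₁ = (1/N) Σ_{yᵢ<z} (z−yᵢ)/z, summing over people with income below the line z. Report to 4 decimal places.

Poor units: $600, $680, $880, $980 (q = 4 of N = 11).
Relative gaps: (1060−600)/1060 = 0.4340; (1060−680)/1060 = 0.3585; (1060−880)/1060 = 0.1698; (1060−980)/1060 = 0.0755.
Σ = 1.037736. Dividing by the full population N = 11 gives P₁ = 0.0943.

0.0943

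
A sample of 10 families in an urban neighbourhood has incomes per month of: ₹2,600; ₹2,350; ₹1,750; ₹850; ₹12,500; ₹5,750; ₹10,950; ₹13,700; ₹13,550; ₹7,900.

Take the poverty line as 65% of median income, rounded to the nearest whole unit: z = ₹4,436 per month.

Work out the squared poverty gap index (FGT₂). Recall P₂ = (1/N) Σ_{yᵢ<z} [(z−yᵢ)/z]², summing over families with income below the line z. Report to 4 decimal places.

Below z: ₹850, ₹1,750, ₹2,350, ₹2,600 (q = 4 of N = 10).
Normalized shortfalls: (4436−850)/4436 = 0.8084; (4436−1750)/4436 = 0.6055; (4436−2350)/4436 = 0.4702; (4436−2600)/4436 = 0.4139.
Squared: 0.6535; 0.3666; 0.2211; 0.1713.
Sum = 1.412549; P₂ = 1.412549 / 10 = 0.1413.

0.1413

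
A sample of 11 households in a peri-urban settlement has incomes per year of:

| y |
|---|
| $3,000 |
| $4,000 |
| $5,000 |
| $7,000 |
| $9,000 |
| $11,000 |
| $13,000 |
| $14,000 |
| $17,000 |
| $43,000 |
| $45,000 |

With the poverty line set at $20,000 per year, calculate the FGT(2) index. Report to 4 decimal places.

Below the line: $3,000, $4,000, $5,000, $7,000, $9,000, $11,000, $13,000, $14,000, $17,000 (q = 9 of N = 11).
Normalized shortfalls: (20000−3000)/20000 = 0.8500; (20000−4000)/20000 = 0.8000; (20000−5000)/20000 = 0.7500; (20000−7000)/20000 = 0.6500; (20000−9000)/20000 = 0.5500; (20000−11000)/20000 = 0.4500; (20000−13000)/20000 = 0.3500; (20000−14000)/20000 = 0.3000; (20000−17000)/20000 = 0.1500.
Squared: 0.7225; 0.6400; 0.5625; 0.4225; 0.3025; 0.2025; 0.1225; 0.0900; 0.0225.
Sum = 3.087500; P₂ = 3.087500 / 11 = 0.2807.

0.2807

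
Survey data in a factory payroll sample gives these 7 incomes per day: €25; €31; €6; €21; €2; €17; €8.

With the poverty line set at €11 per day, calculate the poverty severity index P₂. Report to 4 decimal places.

Below z: €2, €6, €8 (q = 3 of N = 7).
Gap ratios (z−y)/z: (11−2)/11 = 0.8182; (11−6)/11 = 0.4545; (11−8)/11 = 0.2727.
Squared: 0.6694; 0.2066; 0.0744.
Sum = 0.950413; P₂ = 0.950413 / 7 = 0.1358.

0.1358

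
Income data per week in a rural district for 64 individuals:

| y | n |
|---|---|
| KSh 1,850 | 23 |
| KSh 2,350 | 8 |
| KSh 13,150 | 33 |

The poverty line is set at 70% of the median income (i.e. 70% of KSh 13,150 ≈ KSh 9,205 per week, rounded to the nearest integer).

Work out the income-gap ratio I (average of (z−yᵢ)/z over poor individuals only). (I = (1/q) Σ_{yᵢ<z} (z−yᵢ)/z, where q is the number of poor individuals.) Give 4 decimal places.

Incomes under z: 23×KSh 1,850, 8×KSh 2,350 (q = 31 of N = 64).
Relative gaps: 0.7990 (×23), 0.7447 (×8); sum = 24.335144.
The income-gap ratio divides by q (the poor only): 24.335144 / 31 = 0.7850.

0.7850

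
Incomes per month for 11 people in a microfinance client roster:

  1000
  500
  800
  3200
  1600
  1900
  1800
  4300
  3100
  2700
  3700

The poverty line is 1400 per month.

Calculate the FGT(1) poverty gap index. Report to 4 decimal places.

Incomes under z: 500, 800, 1000 (q = 3 of N = 11).
Relative gaps: (1400−500)/1400 = 0.6429; (1400−800)/1400 = 0.4286; (1400−1000)/1400 = 0.2857.
Σ = 1.357143. Dividing by the full population N = 11 gives P₁ = 0.1234.

0.1234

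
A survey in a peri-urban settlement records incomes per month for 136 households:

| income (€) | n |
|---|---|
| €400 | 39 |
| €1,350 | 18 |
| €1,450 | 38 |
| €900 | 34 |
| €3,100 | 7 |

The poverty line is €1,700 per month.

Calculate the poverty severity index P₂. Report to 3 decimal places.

0.235

Below z: 39×€400, 34×€900, 18×€1,350, 38×€1,450 (q = 129 of N = 136).
Relative gaps: (1700−400)/1700 = 0.7647 (×39); (1700−900)/1700 = 0.4706 (×34); (1700−1350)/1700 = 0.2059 (×18); (1700−1450)/1700 = 0.1471 (×38).
Squared: 0.5848 (×39); 0.2215 (×34); 0.0424 (×18); 0.0216 (×38).
Sum = 31.920415; P₂ = 31.920415 / 136 = 0.235.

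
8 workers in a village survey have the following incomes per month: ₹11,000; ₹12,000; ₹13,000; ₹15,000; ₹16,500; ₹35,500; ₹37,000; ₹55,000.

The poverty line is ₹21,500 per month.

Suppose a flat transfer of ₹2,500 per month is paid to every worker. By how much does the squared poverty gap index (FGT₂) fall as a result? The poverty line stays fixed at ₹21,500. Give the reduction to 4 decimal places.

0.0456

Before: below the line — ₹11,000, ₹12,000, ₹13,000, ₹15,000, ₹16,500; squared poverty gap index (FGT₂) = 0.091942.
After the ₹2,500 transfer: below the line — ₹13,500, ₹14,500, ₹15,500, ₹17,500, ₹19,000; squared poverty gap index (FGT₂) = 0.046309.
Reduction = 0.091942 − 0.046309 = 0.0456.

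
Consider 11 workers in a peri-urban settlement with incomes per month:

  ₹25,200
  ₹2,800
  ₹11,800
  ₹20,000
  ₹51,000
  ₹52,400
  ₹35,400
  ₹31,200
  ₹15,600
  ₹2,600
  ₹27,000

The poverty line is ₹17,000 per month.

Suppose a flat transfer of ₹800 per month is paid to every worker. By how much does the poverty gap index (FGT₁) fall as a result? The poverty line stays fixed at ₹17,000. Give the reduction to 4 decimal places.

Before: below the line — ₹2,600, ₹2,800, ₹11,800, ₹15,600; poverty gap index (FGT₁) = 0.188235.
After the ₹800 transfer: below the line — ₹3,400, ₹3,600, ₹12,600, ₹16,400; poverty gap index (FGT₁) = 0.171123.
Reduction = 0.188235 − 0.171123 = 0.0171.

0.0171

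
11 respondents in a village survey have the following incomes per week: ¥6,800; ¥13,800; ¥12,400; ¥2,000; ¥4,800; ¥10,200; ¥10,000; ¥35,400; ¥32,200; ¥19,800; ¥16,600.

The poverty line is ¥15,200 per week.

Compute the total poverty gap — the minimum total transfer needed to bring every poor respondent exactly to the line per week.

¥46,400

Below z: ¥2,000, ¥4,800, ¥6,800, ¥10,000, ¥10,200, ¥12,400, ¥13,800 (q = 7 of N = 11).
Individual gaps: 15200−2000 = 13200; 15200−4800 = 10400; 15200−6800 = 8400; 15200−10000 = 5200; 15200−10200 = 5000; 15200−12400 = 2800; 15200−13800 = 1400.
Aggregate gap = ¥46,400.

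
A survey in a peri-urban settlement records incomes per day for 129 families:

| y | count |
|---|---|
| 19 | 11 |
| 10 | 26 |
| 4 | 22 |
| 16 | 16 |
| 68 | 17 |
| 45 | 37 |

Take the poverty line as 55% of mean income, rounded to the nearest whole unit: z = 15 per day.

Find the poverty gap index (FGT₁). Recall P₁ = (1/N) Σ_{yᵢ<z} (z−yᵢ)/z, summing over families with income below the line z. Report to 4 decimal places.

0.1922

Below the line: 22×4, 26×10 (q = 48 of N = 129).
Relative gaps: (15−4)/15 = 0.7333 (×22); (15−10)/15 = 0.3333 (×26).
Sum of shortfalls = 24.800000; P₁ averages over all N: 24.800000 / 129 = 0.1922.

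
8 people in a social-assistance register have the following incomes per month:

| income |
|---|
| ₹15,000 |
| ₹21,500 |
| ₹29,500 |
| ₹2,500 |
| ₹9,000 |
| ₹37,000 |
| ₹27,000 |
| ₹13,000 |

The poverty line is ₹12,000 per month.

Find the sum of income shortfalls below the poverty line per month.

₹12,500

Below the line: ₹2,500, ₹9,000 (q = 2 of N = 8).
Individual gaps: 12000−2500 = 9500; 12000−9000 = 3000.
Aggregate gap = ₹12,500.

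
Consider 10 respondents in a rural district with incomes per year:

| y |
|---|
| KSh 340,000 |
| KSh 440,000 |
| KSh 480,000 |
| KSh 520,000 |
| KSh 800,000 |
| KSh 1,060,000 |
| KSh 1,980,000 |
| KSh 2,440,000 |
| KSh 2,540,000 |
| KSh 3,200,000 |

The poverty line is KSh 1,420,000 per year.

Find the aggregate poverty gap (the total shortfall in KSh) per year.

KSh 4,880,000

Incomes under z: KSh 340,000, KSh 440,000, KSh 480,000, KSh 520,000, KSh 800,000, KSh 1,060,000 (q = 6 of N = 10).
Individual gaps: 1420000−340000 = 1080000; 1420000−440000 = 980000; 1420000−480000 = 940000; 1420000−520000 = 900000; 1420000−800000 = 620000; 1420000−1060000 = 360000.
Aggregate gap = KSh 4,880,000.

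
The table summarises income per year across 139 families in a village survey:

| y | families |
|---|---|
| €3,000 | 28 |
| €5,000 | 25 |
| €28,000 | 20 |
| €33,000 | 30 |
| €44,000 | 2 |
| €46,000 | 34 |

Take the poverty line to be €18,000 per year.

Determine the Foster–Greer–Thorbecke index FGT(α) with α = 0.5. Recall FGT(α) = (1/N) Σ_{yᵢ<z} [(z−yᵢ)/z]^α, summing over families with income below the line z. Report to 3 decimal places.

0.337

Incomes under z: 28×€3,000, 25×€5,000 (q = 53 of N = 139).
Gap ratios (z−y)/z: (18000−3000)/18000 = 0.8333 (×28); (18000−5000)/18000 = 0.7222 (×25).
Raised to α = 0.5: 0.91287 (×28); 0.84984 (×25).
Sum = 46.806301; FGT(0.5) = 46.806301 / 139 = 0.337.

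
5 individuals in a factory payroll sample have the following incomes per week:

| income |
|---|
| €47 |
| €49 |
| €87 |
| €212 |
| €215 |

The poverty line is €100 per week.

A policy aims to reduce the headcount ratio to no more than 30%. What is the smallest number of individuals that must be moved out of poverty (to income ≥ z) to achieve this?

3 of the 5 individuals are poor, so H = 3/5 = 0.600.
A headcount ratio of at most 30% allows at most ⌊0.30 × 5⌋ = 1 poor individuals.
So at least 3 − 1 = 2 must be lifted.

2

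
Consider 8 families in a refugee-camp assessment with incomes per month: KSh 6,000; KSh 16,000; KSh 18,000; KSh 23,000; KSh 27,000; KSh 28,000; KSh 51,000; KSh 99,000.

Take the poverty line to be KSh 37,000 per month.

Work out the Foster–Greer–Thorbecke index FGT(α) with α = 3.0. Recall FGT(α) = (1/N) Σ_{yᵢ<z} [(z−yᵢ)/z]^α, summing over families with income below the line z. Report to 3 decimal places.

0.124

Below the line: KSh 6,000, KSh 16,000, KSh 18,000, KSh 23,000, KSh 27,000, KSh 28,000 (q = 6 of N = 8).
Gap ratios (z−y)/z: (37000−6000)/37000 = 0.8378; (37000−16000)/37000 = 0.5676; (37000−18000)/37000 = 0.5135; (37000−23000)/37000 = 0.3784; (37000−27000)/37000 = 0.2703; (37000−28000)/37000 = 0.2432.
Raised to α = 3.0: 0.58814; 0.18283; 0.13541; 0.05417; 0.01974; 0.01439.
Sum = 0.994689; FGT(3.0) = 0.994689 / 8 = 0.124.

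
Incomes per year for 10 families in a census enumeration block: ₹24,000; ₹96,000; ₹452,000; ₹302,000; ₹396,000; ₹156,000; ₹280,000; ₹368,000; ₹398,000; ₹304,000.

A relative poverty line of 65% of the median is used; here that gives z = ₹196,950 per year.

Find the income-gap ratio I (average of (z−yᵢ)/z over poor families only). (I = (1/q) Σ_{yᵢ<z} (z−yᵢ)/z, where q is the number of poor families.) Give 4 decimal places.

Below z: ₹24,000, ₹96,000, ₹156,000 (q = 3 of N = 10).
Shortfall ratios (z−y)/z: 0.8781, 0.5126, 0.2079; sum = 1.598629.
The income-gap ratio divides by q (the poor only): 1.598629 / 3 = 0.5329.

0.5329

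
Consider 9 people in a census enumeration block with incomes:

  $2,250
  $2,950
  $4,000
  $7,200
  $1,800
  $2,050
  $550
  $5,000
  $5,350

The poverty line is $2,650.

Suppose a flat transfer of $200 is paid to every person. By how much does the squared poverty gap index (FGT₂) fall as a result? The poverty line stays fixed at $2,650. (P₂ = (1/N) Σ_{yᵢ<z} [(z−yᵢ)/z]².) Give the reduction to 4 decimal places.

0.0225

Before: below the line — $550, $1,800, $2,050, $2,250; squared poverty gap index (FGT₂) = 0.089435.
After the $200 transfer: below the line — $750, $2,000, $2,250, $2,450; squared poverty gap index (FGT₂) = 0.066967.
Reduction = 0.089435 − 0.066967 = 0.0225.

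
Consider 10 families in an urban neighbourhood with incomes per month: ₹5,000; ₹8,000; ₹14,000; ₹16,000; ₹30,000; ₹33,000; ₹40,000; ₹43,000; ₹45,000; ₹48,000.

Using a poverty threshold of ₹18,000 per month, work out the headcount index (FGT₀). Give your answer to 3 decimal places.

4 of the 10 families have income below ₹18,000.
H = 4/10 = 0.400.

0.400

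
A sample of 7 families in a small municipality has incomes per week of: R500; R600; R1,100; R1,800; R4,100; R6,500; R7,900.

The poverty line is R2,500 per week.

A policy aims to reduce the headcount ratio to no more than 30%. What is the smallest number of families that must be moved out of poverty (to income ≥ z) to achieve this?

2

4 of the 7 families are poor, so H = 4/7 = 0.571.
A headcount ratio of at most 30% allows at most ⌊0.30 × 7⌋ = 2 poor families.
So at least 4 − 2 = 2 must be lifted.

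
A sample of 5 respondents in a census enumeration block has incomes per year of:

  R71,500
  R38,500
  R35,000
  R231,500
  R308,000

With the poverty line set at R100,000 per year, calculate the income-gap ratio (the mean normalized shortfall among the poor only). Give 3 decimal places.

Poor units: R35,000, R38,500, R71,500 (q = 3 of N = 5).
Shortfall ratios (z−y)/z: 0.6500, 0.6150, 0.2850; sum = 1.550000.
The income-gap ratio divides by q (the poor only): 1.550000 / 3 = 0.517.

0.517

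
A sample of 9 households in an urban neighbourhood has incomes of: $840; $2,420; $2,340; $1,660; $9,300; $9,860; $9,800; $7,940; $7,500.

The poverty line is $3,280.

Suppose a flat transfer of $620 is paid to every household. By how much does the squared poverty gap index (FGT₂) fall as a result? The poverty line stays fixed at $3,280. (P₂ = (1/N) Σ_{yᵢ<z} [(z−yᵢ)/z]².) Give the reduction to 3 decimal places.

0.059

Before: below the line — $840, $1,660, $2,340, $2,420; squared poverty gap index (FGT₂) = 0.10536.
After the $620 transfer: below the line — $1,460, $2,280, $2,960, $3,040; squared poverty gap index (FGT₂) = 0.04619.
Reduction = 0.10536 − 0.04619 = 0.059.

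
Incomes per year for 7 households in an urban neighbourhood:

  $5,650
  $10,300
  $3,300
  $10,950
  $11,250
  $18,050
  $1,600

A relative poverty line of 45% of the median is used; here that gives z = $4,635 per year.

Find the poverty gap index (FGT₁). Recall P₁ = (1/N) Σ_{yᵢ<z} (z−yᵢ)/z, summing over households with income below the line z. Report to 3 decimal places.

Below z: $1,600, $3,300 (q = 2 of N = 7).
Normalized shortfalls: (4635−1600)/4635 = 0.6548; (4635−3300)/4635 = 0.2880.
Σ = 0.942826. Dividing by the full population N = 7 gives P₁ = 0.135.

0.135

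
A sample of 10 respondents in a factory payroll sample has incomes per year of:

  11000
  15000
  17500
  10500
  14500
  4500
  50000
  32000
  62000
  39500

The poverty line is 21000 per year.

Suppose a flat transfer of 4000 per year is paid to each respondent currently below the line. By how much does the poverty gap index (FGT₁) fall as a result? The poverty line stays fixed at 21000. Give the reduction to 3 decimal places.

0.112

Before: below the line — 4500, 10500, 11000, 14500, 15000, 17500; poverty gap index (FGT₁) = 0.25238.
After the 4000 transfer: below the line — 8500, 14500, 15000, 18500, 19000; poverty gap index (FGT₁) = 0.14048.
Reduction = 0.25238 − 0.14048 = 0.112.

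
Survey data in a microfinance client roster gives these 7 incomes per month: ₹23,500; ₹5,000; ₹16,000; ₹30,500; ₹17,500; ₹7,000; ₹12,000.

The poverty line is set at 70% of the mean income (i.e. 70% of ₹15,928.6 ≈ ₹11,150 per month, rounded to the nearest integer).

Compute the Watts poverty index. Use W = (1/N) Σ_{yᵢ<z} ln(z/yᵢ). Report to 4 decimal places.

Poor units: ₹5,000, ₹7,000 (q = 2 of N = 7).
Log shortfalls: ln(11150/5000) = 0.8020; ln(11150/7000) = 0.4655.
W = 1.267531 / 7 = 0.1811.

0.1811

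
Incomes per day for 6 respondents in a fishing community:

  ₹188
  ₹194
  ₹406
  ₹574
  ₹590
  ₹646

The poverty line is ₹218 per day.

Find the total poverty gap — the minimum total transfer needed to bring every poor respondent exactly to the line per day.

₹54

Below z: ₹188, ₹194 (q = 2 of N = 6).
Individual gaps: 218−188 = 30; 218−194 = 24.
Aggregate gap = ₹54.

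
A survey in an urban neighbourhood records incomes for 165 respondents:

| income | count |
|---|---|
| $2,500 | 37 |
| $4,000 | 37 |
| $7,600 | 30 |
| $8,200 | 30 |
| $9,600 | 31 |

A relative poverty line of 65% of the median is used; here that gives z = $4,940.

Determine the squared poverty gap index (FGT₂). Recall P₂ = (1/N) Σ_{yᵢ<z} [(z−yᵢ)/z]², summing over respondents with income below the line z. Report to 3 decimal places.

0.063

Below z: 37×$2,500, 37×$4,000 (q = 74 of N = 165).
Gap ratios (z−y)/z: (4940−2500)/4940 = 0.4939 (×37); (4940−4000)/4940 = 0.1903 (×37).
Squared: 0.2440 (×37); 0.0362 (×37).
Sum = 10.366356; P₂ = 10.366356 / 165 = 0.063.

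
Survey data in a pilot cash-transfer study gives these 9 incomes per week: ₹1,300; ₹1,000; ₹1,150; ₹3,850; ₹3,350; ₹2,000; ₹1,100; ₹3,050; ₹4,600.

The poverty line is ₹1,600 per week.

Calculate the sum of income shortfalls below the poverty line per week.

Below the line: ₹1,000, ₹1,100, ₹1,150, ₹1,300 (q = 4 of N = 9).
Individual gaps: 1600−1000 = 600; 1600−1100 = 500; 1600−1150 = 450; 1600−1300 = 300.
Aggregate gap = ₹1,850.

₹1,850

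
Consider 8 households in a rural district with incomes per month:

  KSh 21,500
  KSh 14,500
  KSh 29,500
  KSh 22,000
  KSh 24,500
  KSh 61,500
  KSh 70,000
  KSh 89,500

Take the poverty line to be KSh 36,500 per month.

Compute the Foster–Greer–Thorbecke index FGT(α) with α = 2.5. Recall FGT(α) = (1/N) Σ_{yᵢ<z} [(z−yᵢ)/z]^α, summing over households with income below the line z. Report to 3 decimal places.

0.071

Below z: KSh 14,500, KSh 21,500, KSh 22,000, KSh 24,500, KSh 29,500 (q = 5 of N = 8).
Shortfall ratios: (36500−14500)/36500 = 0.6027; (36500−21500)/36500 = 0.4110; (36500−22000)/36500 = 0.3973; (36500−24500)/36500 = 0.3288; (36500−29500)/36500 = 0.1918.
Raised to α = 2.5: 0.28205; 0.10827; 0.09947; 0.06198; 0.01611.
Sum = 0.567868; FGT(2.5) = 0.567868 / 8 = 0.071.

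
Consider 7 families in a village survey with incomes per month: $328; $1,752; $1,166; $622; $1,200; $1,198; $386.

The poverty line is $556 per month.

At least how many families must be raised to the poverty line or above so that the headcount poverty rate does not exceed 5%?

Currently q = 2 of N = 7 are below the line (H = 0.286).
A headcount ratio of at most 5% allows at most ⌊0.05 × 7⌋ = 0 poor families.
So at least 2 − 0 = 2 must be lifted.

2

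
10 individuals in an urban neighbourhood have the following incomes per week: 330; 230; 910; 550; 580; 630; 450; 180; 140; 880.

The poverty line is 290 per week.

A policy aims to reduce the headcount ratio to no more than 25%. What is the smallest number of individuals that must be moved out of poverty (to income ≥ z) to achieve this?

3 of the 10 individuals are poor, so H = 3/10 = 0.300.
A headcount ratio of at most 25% allows at most ⌊0.25 × 10⌋ = 2 poor individuals.
So at least 3 − 2 = 1 must be lifted.

1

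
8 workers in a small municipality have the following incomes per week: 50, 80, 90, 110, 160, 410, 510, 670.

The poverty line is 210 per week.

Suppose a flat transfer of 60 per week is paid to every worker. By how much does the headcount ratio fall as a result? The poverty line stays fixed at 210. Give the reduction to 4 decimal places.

Before: below the line — 50, 80, 90, 110, 160; headcount ratio = 0.625000.
After the 60 transfer: below the line — 110, 140, 150, 170; headcount ratio = 0.500000.
Reduction = 0.625000 − 0.500000 = 0.1250.

0.1250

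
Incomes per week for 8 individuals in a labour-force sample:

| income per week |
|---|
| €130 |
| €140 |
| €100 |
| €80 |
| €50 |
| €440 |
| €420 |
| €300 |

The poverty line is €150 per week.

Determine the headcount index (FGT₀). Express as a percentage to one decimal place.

62.5%

5 of the 8 individuals have income below €150.
H = 5/8 = 62.5%.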